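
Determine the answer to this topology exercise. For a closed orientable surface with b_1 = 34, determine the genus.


For a closed orientable surface: b_1 = 2g.
34 = 2g
g = 34 / 2 = 17

17


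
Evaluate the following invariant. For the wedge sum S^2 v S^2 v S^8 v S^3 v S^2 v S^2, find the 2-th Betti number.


For a wedge of spheres, H_k (k>0) is free on one generator per sphere of dimension k.
Spheres of dimension 2: count = 4.
b_2 = 4

4


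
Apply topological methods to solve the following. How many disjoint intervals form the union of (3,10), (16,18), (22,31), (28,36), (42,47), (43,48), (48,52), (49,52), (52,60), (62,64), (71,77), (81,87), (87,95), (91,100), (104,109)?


Sort and merge overlapping open intervals.
Merged: (3,10), (16,18), (22,36), (42,48), (48,52), (52,60), (62,64), (71,77), (81,87), (87,100), (104,109).
Number of components = 11

11


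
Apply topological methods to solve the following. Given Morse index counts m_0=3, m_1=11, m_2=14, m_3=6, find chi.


Morse theory: chi(M) = sum_k (-1)^k m_k where m_k = #(index-k critical points).
= (3) + (-11) + (14) + (-6) = 0

0


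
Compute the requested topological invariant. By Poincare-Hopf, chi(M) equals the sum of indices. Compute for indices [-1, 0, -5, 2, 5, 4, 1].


Poincare-Hopf: chi(M) = sum of indices of zeros.
chi = (-1) + (0) + (-5) + (2) + (5) + (4) + (1) = 6

6


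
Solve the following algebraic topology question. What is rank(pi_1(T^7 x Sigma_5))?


pi_1(A x B) = pi_1(A) x pi_1(B); rank of abelianization = b_1.
b_1(T^7) = 7, b_1(Sigma_5) = 2*5 = 10.
b_1(product) = 7 + 10 = 17

17


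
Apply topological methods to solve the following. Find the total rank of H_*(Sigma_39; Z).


For Sigma_39: b_0 = 1, b_1 = 2g = 78, b_2 = 1.
Total = 1 + 78 + 1 = 80

80


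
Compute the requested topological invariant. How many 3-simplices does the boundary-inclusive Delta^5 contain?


Delta^5 has 5+1 vertices. A 3-face is a choice of 3+1 vertices.
f_3 = C(5+1, 3+1) = C(6,4) = 15

15


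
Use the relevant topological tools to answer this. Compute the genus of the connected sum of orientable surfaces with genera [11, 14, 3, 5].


Genus is additive under connected sum of orientable surfaces.
g = 11 + 14 + 3 + 5 = 33

33


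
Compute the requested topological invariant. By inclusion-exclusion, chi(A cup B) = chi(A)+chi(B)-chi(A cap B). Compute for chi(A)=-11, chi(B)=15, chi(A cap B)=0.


chi(A cup B) = chi(A) + chi(B) - chi(A cap B)
= -11 + (15) - (0)
= 4

4


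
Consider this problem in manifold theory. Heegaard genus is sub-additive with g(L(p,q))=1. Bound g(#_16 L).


Heegaard genus satisfies g(A#B) <= g(A) + g(B).
Each lens space has g = 1.
Upper bound: 16 * 1 = 16

16


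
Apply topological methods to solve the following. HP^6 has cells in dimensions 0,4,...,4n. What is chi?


HP^6 has one cell in each dimension 0, 4, ..., 4*6 (6+1 cells, all even-dim).
chi = 6 + 1 = 7

7


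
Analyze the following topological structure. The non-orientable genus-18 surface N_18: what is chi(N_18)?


For a non-orientable closed surface with k crosscaps: chi = 2 - k.
Here k = 18.
chi = 2 - 18 = -16

-16


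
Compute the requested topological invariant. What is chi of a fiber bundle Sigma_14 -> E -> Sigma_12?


For a fiber bundle F -> E -> B (with CW structure): chi(E) = chi(B) * chi(F).
chi(Sigma_12) = -22, chi(Sigma_14) = -26.
chi(E) = (-22) * (-26) = 572

572


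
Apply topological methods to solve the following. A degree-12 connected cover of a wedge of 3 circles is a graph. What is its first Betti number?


Nielsen-Schreier: an index-n subgroup of F_r is free of rank 1 + n(r-1).
Equivalently: chi(cover) = n*chi(base); chi(vee_r S^1) = 1 - 3 = -2.
chi(E) = 12*(-2) = -24; rank = 1 - chi(E) = 1 - (-24) = 25.
rank = 1 + 12*(3-1) = 1 + 24 = 25

25


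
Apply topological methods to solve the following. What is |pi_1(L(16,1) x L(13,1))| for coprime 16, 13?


pi_1(X x Y) = pi_1(X) x pi_1(Y).
pi_1(L(16,1)) = Z/16, pi_1(L(13,1)) = Z/13.
|Z/16 x Z/13| = 16 * 13 = 208

208


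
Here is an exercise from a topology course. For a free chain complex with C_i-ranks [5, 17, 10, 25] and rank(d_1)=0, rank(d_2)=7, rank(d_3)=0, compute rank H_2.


rank H_k = rank(ker d_k) - rank(im d_{k+1}).
rank(ker d_2) = rank(C_2) - rank(d_2) = 10 - 7 = 3.
rank(im d_{2+1}) = 0.
rank H_2 = 3 - 0 = 3

3


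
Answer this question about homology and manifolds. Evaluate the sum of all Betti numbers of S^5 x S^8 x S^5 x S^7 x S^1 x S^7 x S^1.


Total Betti number is multiplicative under products.
Each S^d (d>=1) has total Betti number 2.
There are 7 sphere factors.
Total = 2^7 = 128

128


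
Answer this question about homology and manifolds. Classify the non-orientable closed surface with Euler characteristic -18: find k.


chi = 2 - k for closed non-orientable surfaces with k crosscaps.
-18 = 2 - k
k = 2 - (-18) = 20

20


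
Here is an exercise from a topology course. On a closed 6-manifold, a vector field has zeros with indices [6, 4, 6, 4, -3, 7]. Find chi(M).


Poincare-Hopf: chi(M) = sum of indices of zeros.
chi = (6) + (4) + (6) + (4) + (-3) + (7) = 24

24


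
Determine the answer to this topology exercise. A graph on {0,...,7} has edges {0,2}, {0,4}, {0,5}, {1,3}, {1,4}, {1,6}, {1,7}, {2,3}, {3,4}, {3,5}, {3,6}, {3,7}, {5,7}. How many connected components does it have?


Run DFS/union-find over 8 vertices.
V = 8, E = 13.
Number of components = 1

1


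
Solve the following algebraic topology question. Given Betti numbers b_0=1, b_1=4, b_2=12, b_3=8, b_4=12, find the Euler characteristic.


chi = sum_k (-1)^k b_k.
= (1) + (-4) + (12) + (-8) + (12)
= 13

13


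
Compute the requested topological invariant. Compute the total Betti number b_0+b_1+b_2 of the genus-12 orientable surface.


For Sigma_12: b_0 = 1, b_1 = 2g = 24, b_2 = 1.
Total = 1 + 24 + 1 = 26

26


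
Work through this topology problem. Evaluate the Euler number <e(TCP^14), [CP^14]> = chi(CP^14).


For any closed oriented manifold, <e(TM),[M]> = chi(M).
chi(CP^14) = 14+1 = 15

15


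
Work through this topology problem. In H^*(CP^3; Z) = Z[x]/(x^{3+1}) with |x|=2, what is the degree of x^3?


|x| = 2 in H^*(CP^n).
|x^3| = 3 * |x| = 3 * 2 = 6

6


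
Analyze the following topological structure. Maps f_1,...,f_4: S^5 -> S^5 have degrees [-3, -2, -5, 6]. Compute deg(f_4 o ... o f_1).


Degree is multiplicative: deg(composition) = product of degrees.
= (-3) * (-2) * (-5) * (6) = -180

-180


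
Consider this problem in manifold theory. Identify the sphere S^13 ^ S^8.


S^m ^ S^n = S^{m+n}.
k = 13 + 8 = 21

21


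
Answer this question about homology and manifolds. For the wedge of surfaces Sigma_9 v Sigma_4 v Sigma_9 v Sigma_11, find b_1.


For a wedge X v Y: reduced H_k(X v Y) = H_k(X) + H_k(Y).
Each Sigma_g contributes b_1 = 2g.
b_1 = 18 + 8 + 18 + 22 = 66

66


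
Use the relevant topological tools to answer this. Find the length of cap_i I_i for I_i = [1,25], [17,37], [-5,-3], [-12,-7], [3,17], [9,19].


Intersection = [max(a_i), min(b_i)] = [17, -7].
Since 17 > -7, the intersection is empty.
Length = 0

0


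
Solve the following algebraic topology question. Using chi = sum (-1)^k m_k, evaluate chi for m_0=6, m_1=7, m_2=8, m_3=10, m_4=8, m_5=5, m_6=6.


Morse theory: chi(M) = sum_k (-1)^k m_k where m_k = #(index-k critical points).
= (6) + (-7) + (8) + (-10) + (8) + (-5) + (6) = 6

6


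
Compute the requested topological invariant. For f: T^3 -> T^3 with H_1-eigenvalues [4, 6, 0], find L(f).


For a torus self-map: L(f) = det(I - A) where A acts on H_1.
L(f) = (1-4) * (1-6) * (1-0) = -3 * -5 * 1 = 15

15


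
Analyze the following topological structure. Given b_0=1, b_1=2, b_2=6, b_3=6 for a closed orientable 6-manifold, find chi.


By Poincare duality b_k = b_{6-k}, so full Betti numbers: b_0=1, b_1=2, b_2=6, b_3=6, b_4=6, b_5=2, b_6=1.
chi = sum (-1)^k b_k = 4

4


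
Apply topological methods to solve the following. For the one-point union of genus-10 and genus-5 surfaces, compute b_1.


For a wedge: H_1(A v B) = H_1(A) + H_1(B).
b_1(Sigma_10) = 20, b_1(Sigma_5) = 10.
b_1 = 20 + 10 = 30

30


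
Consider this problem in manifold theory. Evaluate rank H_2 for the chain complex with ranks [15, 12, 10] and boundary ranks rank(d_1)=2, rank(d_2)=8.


rank H_k = rank(ker d_k) - rank(im d_{k+1}).
rank(ker d_2) = rank(C_2) - rank(d_2) = 10 - 8 = 2.
rank(im d_{2+1}) = 0.
rank H_2 = 2 - 0 = 2

2


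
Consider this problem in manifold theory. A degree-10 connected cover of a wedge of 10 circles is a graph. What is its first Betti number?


Nielsen-Schreier: an index-n subgroup of F_r is free of rank 1 + n(r-1).
Equivalently: chi(cover) = n*chi(base); chi(vee_r S^1) = 1 - 10 = -9.
chi(E) = 10*(-9) = -90; rank = 1 - chi(E) = 1 - (-90) = 91.
rank = 1 + 10*(10-1) = 1 + 90 = 91

91


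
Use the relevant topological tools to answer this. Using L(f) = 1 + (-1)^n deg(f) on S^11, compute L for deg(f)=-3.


On S^11: L(f) = tr(f_0*) + (-1)^11 tr(f_11*) = 1 + (-1)^11 * deg(f).
L(f) = 1 + (-1)^11 * -3 = 1 + 3 = 4

4


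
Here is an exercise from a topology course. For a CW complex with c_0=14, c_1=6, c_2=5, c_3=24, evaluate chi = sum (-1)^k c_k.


chi = sum_k (-1)^k c_k.
= (-1)^0*14 + (-1)^1*6 + (-1)^2*5 + (-1)^3*24
= (14) + (-6) + (5) + (-24)
= -11

-11


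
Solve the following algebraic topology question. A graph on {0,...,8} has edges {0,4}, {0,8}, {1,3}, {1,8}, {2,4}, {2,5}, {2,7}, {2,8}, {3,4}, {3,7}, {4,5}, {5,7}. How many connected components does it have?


Run DFS/union-find over 9 vertices.
V = 9, E = 12.
Number of components = 2

2


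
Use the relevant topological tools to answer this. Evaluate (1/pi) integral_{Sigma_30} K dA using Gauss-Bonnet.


Gauss-Bonnet: integral K dA = 2*pi*chi(M).
chi(Sigma_30) = 2 - 2*30 = -58.
(integral K dA)/pi = 2*chi = 2*(-58) = -116

-116


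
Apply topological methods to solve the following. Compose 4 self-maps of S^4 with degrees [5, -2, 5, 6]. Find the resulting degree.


Degree is multiplicative: deg(composition) = product of degrees.
= (5) * (-2) * (5) * (6) = -300

-300


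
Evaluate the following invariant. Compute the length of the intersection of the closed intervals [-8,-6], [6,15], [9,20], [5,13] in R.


Intersection = [max(a_i), min(b_i)] = [9, -6].
Since 9 > -6, the intersection is empty.
Length = 0

0


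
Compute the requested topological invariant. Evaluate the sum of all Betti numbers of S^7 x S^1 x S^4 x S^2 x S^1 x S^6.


Total Betti number is multiplicative under products.
Each S^d (d>=1) has total Betti number 2.
There are 6 sphere factors.
Total = 2^6 = 64

64


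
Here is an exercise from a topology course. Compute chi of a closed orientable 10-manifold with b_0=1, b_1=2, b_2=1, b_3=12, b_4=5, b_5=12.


By Poincare duality b_k = b_{10-k}, so full Betti numbers: b_0=1, b_1=2, b_2=1, b_3=12, b_4=5, b_5=12, b_6=5, b_7=12, b_8=1, b_9=2, b_10=1.
chi = sum (-1)^k b_k = -26

-26


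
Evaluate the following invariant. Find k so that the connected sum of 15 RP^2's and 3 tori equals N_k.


Since a >= 1, the sum is non-orientable; each T^2 can be replaced by RP^2 # RP^2 (since T^2#RP^2 = 3RP^2).
Total crosscaps k = 15 + 2*3 = 21.
Check via chi: chi = 15*1 + 3*0 - (15+3-1)*2 = -19 = 2 - k = -19. Consistent.

21


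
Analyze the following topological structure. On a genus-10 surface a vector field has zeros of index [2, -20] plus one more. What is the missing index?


Poincare-Hopf: sum of indices = chi(M).
chi(Sigma_10) = 2 - 2*10 = -18.
Sum of known indices = -18.
x = chi - (sum known) = -18 - (-18) = 0

0


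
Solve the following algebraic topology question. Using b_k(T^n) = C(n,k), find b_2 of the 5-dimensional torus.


By the Kunneth formula, b_k(T^n) = C(n,k).
b_2(T^5) = C(5,2).
C(5,2) = 5!/(2!*3!) = 10

10


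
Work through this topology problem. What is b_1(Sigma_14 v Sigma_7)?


For a wedge: H_1(A v B) = H_1(A) + H_1(B).
b_1(Sigma_14) = 28, b_1(Sigma_7) = 14.
b_1 = 28 + 14 = 42

42


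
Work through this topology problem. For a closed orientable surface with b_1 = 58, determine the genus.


For a closed orientable surface: b_1 = 2g.
58 = 2g
g = 58 / 2 = 29

29


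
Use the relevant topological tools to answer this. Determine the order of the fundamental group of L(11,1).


pi_1(L(p,q)) = Z/pZ for any q coprime to p.
|pi_1(L(11,1))| = 11

11


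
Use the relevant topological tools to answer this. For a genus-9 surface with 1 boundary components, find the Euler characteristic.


For a compact orientable surface with genus g and b boundary components: chi = 2 - 2g - b.
chi = 2 - 2*9 - 1 = 2 - 18 - 1 = -17

-17


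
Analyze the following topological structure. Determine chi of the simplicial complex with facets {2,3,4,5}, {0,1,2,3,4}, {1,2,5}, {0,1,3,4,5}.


Enumerate all faces; f-vector: f_0=6, f_1=15, f_2=19, f_3=10, f_4=2.
chi = sum (-1)^k f_k = 2

2


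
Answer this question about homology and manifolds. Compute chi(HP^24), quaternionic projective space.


HP^24 has one cell in each dimension 0, 4, ..., 4*24 (24+1 cells, all even-dim).
chi = 24 + 1 = 25

25


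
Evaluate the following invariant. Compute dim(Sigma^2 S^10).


Each suspension raises dimension by 1: Sigma S^n = S^{n+1}.
Sigma^2 S^10 = S^{10+2} = S^12

12


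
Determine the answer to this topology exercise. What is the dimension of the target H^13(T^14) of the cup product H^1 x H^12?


Cup product: H^p x H^q -> H^{p+q}; here p+q = 1+12 = 13.
rank H^k(T^n) = C(n,k).
C(14,13) = 14

14


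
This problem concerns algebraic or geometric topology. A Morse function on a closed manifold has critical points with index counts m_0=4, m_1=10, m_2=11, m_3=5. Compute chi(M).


Morse theory: chi(M) = sum_k (-1)^k m_k where m_k = #(index-k critical points).
= (4) + (-10) + (11) + (-5) = 0

0


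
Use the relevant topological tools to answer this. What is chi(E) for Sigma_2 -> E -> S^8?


chi(S^8) = 2 (n even), chi(Sigma_2) = 2 - 2*2 = -2.
chi(E) = 2 * (-2) = -4

-4


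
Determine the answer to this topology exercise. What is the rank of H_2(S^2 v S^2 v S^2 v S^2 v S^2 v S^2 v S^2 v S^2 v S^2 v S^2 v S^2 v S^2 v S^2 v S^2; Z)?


For a wedge of spheres, H_k (k>0) is free on one generator per sphere of dimension k.
Spheres of dimension 2: count = 14.
b_2 = 14

14


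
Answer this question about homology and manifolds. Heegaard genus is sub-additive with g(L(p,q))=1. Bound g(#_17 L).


Heegaard genus satisfies g(A#B) <= g(A) + g(B).
Each lens space has g = 1.
Upper bound: 17 * 1 = 17

17


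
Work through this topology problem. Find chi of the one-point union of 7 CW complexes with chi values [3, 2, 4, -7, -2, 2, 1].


chi(A v B) = chi(A) + chi(B) - 1 (one point identified).
For 7 spaces: chi = (sum chi_i) - (7 - 1).
sum = 3; chi = 3 - 6 = -3

-3


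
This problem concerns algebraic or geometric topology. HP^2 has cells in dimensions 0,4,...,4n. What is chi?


HP^2 has one cell in each dimension 0, 4, ..., 4*2 (2+1 cells, all even-dim).
chi = 2 + 1 = 3

3


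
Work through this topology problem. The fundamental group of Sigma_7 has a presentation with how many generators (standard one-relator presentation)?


Standard presentation: pi_1(Sigma_g) = <a_1,b_1,...,a_g,b_g | [a_1,b_1]...[a_g,b_g] = 1>.
Number of generators = 2g = 2*7 = 14

14


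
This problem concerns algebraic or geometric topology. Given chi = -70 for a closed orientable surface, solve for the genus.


chi = 2 - 2g for closed orientable surfaces.
-70 = 2 - 2g
2g = 2 - (-70) = 72
g = 36

36


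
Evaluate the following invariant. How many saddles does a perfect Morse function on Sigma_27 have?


A perfect Morse function has m_k = b_k.
For Sigma_27: b_0=1, b_1=2g=54, b_2=1.
Saddles m_1 = 2g = 54

54


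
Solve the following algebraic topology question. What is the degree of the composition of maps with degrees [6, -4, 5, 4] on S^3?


Degree is multiplicative: deg(composition) = product of degrees.
= (6) * (-4) * (5) * (4) = -480

-480


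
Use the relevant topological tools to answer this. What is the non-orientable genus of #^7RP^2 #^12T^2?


Since a >= 1, the sum is non-orientable; each T^2 can be replaced by RP^2 # RP^2 (since T^2#RP^2 = 3RP^2).
Total crosscaps k = 7 + 2*12 = 31.
Check via chi: chi = 7*1 + 12*0 - (7+12-1)*2 = -29 = 2 - k = -29. Consistent.

31


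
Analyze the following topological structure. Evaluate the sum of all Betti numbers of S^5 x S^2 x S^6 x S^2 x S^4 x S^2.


Total Betti number is multiplicative under products.
Each S^d (d>=1) has total Betti number 2.
There are 6 sphere factors.
Total = 2^6 = 64

64


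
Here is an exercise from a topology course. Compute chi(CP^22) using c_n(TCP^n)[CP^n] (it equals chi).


For any closed oriented manifold, <e(TM),[M]> = chi(M).
chi(CP^22) = 22+1 = 23

23


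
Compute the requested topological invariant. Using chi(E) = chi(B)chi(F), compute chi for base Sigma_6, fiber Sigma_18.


For a fiber bundle F -> E -> B (with CW structure): chi(E) = chi(B) * chi(F).
chi(Sigma_6) = -10, chi(Sigma_18) = -34.
chi(E) = (-10) * (-34) = 340

340


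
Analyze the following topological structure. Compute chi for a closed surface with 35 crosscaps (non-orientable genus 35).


For a non-orientable closed surface with k crosscaps: chi = 2 - k.
Here k = 35.
chi = 2 - 35 = -33

-33


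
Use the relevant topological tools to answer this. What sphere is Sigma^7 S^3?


Each suspension raises dimension by 1: Sigma S^n = S^{n+1}.
Sigma^7 S^3 = S^{3+7} = S^10

10


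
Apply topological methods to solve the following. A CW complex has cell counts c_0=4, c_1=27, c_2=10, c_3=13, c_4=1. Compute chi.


chi = sum_k (-1)^k c_k.
= (-1)^0*4 + (-1)^1*27 + (-1)^2*10 + (-1)^3*13 + (-1)^4*1
= (4) + (-27) + (10) + (-13) + (1)
= -25

-25


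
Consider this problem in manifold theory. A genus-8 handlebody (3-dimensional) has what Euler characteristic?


A genus-g handlebody deformation retracts to a wedge of g circles.
chi(vee_g S^1) = 1 - g.
chi(H_8) = 1 - 8 = -7

-7


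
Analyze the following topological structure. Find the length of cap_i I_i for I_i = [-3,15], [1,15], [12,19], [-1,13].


Intersection = [max(a_i), min(b_i)] = [12, 13].
Length = 13 - 12 = 1

1


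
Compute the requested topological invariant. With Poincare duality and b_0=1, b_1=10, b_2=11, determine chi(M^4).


By Poincare duality b_k = b_{4-k}, so full Betti numbers: b_0=1, b_1=10, b_2=11, b_3=10, b_4=1.
chi = sum (-1)^k b_k = -7

-7


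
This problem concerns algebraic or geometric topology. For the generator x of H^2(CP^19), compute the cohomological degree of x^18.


|x| = 2 in H^*(CP^n).
|x^18| = 18 * |x| = 18 * 2 = 36

36


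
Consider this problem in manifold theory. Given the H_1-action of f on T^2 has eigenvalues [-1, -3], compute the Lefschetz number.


For a torus self-map: L(f) = det(I - A) where A acts on H_1.
L(f) = (1--1) * (1--3) = 2 * 4 = 8

8


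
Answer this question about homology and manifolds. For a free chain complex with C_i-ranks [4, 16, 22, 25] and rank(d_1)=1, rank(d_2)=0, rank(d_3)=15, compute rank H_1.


rank H_k = rank(ker d_k) - rank(im d_{k+1}).
rank(ker d_1) = rank(C_1) - rank(d_1) = 16 - 1 = 15.
rank(im d_{1+1}) = 0.
rank H_1 = 15 - 0 = 15

15


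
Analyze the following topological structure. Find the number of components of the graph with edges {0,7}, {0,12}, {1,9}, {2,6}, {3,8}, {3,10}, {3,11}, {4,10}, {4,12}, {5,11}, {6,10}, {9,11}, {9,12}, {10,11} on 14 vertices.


Run DFS/union-find over 14 vertices.
V = 14, E = 14.
Number of components = 2

2


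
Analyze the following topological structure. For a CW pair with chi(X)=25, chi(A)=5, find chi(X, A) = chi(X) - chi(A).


Relative Euler characteristic: chi(X, A) = chi(X) - chi(A).
= 25 - (5) = 20

20


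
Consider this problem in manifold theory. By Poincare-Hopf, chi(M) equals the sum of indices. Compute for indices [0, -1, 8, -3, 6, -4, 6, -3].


Poincare-Hopf: chi(M) = sum of indices of zeros.
chi = (0) + (-1) + (8) + (-3) + (6) + (-4) + (6) + (-3) = 9

9


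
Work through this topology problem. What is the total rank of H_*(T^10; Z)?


b_k(T^10) = C(10,k), so the sum over k is sum_k C(10,k) = 2^10.
Total = 2^10 = 1024

1024


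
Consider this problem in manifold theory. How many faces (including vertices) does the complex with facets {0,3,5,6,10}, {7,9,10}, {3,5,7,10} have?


Each maximal simplex on m vertices has 2^m - 1 nonempty faces.
Take the union (dedupe shared faces).
Total distinct faces = 43

43


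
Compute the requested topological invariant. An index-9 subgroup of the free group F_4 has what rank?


Nielsen-Schreier: an index-n subgroup of F_r is free of rank 1 + n(r-1).
Equivalently: chi(cover) = n*chi(base); chi(vee_r S^1) = 1 - 4 = -3.
chi(E) = 9*(-3) = -27; rank = 1 - chi(E) = 1 - (-27) = 28.
rank = 1 + 9*(4-1) = 1 + 27 = 28

28


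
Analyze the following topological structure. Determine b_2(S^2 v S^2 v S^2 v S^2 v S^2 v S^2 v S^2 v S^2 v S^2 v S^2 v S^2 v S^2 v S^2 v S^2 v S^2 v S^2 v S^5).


For a wedge of spheres, H_k (k>0) is free on one generator per sphere of dimension k.
Spheres of dimension 2: count = 16.
b_2 = 16

16


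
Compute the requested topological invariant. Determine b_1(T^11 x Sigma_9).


pi_1(A x B) = pi_1(A) x pi_1(B); rank of abelianization = b_1.
b_1(T^11) = 11, b_1(Sigma_9) = 2*9 = 18.
b_1(product) = 11 + 18 = 29

29


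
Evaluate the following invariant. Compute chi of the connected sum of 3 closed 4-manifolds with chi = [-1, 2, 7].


For n-manifolds: chi(A#B) = chi(A) + chi(B) - chi(S^4).
chi(S^4) = 1 + (-1)^4 = 2.
chi(#) = (sum chi_i) - (3-1)*chi(S^4) = 8 - 2*2 = 4

4


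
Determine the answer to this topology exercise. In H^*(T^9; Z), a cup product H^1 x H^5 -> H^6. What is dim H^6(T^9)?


Cup product: H^p x H^q -> H^{p+q}; here p+q = 1+5 = 6.
rank H^k(T^n) = C(n,k).
C(9,6) = 84

84


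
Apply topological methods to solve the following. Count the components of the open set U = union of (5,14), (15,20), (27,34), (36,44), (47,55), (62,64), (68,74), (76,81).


Sort and merge overlapping open intervals.
Merged: (5,14), (15,20), (27,34), (36,44), (47,55), (62,64), (68,74), (76,81).
Number of components = 8

8


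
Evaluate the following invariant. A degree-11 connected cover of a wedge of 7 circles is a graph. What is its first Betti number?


Nielsen-Schreier: an index-n subgroup of F_r is free of rank 1 + n(r-1).
Equivalently: chi(cover) = n*chi(base); chi(vee_r S^1) = 1 - 7 = -6.
chi(E) = 11*(-6) = -66; rank = 1 - chi(E) = 1 - (-66) = 67.
rank = 1 + 11*(7-1) = 1 + 66 = 67

67


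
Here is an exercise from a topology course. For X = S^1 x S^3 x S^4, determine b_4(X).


Each S^d has Poincare polynomial 1 + t^d.
The product S^1 x S^3 x S^4 has Poincare polynomial prod(1+t^d_i).
Expanding: b_0=1, b_1=1, b_3=1, b_4=2, b_5=1, b_7=1, b_8=1.
b_4 = 2

2


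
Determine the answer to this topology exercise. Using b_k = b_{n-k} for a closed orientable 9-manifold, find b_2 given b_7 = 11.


Poincare duality for closed orientable n-manifolds: b_k = b_{n-k}.
Here n = 9, so b_2 = b_7 = 11

11


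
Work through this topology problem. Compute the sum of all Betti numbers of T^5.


b_k(T^5) = C(5,k), so the sum over k is sum_k C(5,k) = 2^5.
Total = 2^5 = 32

32


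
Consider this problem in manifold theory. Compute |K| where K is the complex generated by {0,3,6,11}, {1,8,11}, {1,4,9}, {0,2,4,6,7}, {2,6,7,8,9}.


Each maximal simplex on m vertices has 2^m - 1 nonempty faces.
Take the union (dedupe shared faces).
Total distinct faces = 76

76


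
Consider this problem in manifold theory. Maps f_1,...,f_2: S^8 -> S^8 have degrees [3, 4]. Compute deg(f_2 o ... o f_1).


Degree is multiplicative: deg(composition) = product of degrees.
= (3) * (4) = 12

12


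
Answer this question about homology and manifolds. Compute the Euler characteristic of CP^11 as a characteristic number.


For any closed oriented manifold, <e(TM),[M]> = chi(M).
chi(CP^11) = 11+1 = 12

12


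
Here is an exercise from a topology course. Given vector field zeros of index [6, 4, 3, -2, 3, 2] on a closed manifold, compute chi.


Poincare-Hopf: chi(M) = sum of indices of zeros.
chi = (6) + (4) + (3) + (-2) + (3) + (2) = 16

16


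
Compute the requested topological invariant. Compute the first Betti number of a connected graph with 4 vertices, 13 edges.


For a connected graph: rank(pi_1) = b_1 = E - V + 1 = 1 - chi.
chi = V - E = 4 - 13 = -9.
rank = 1 - (-9) = 13 - 4 + 1 = 10

10


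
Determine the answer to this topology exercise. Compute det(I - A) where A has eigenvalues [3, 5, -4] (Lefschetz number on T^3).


For a torus self-map: L(f) = det(I - A) where A acts on H_1.
L(f) = (1-3) * (1-5) * (1--4) = -2 * -4 * 5 = 40

40


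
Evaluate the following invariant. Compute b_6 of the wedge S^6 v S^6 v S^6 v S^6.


For a wedge of spheres, H_k (k>0) is free on one generator per sphere of dimension k.
Spheres of dimension 6: count = 4.
b_6 = 4

4


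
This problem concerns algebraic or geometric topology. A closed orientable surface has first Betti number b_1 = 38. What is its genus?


For a closed orientable surface: b_1 = 2g.
38 = 2g
g = 38 / 2 = 19

19


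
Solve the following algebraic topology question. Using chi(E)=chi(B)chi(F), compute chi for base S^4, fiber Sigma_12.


chi(S^4) = 2 (n even), chi(Sigma_12) = 2 - 2*12 = -22.
chi(E) = 2 * (-22) = -44

-44


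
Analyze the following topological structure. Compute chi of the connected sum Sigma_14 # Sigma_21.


chi(Sigma_14) = 2 - 2*14 = -26
chi(Sigma_21) = 2 - 2*21 = -40
For surfaces: chi(A#B) = chi(A) + chi(B) - 2.
chi = -26 + -40 - 2 = -68

-68


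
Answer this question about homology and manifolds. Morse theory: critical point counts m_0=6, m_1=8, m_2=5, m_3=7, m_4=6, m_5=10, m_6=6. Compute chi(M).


Morse theory: chi(M) = sum_k (-1)^k m_k where m_k = #(index-k critical points).
= (6) + (-8) + (5) + (-7) + (6) + (-10) + (6) = -2

-2


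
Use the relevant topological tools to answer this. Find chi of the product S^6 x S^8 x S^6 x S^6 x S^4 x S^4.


chi is multiplicative: chi(X x Y) = chi(X) chi(Y).
Each even-dim sphere has chi = 2. There are 6 factors.
chi = 2^6 = 64

64


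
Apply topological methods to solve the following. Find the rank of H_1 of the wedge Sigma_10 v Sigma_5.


For a wedge: H_1(A v B) = H_1(A) + H_1(B).
b_1(Sigma_10) = 20, b_1(Sigma_5) = 10.
b_1 = 20 + 10 = 30

30


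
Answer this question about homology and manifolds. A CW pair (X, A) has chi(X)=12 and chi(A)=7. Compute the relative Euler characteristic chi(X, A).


Relative Euler characteristic: chi(X, A) = chi(X) - chi(A).
= 12 - (7) = 5

5


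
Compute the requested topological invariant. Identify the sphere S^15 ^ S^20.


S^m ^ S^n = S^{m+n}.
k = 15 + 20 = 35

35


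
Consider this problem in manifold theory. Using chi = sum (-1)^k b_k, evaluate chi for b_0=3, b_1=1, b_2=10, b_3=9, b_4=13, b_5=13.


chi = sum_k (-1)^k b_k.
= (3) + (-1) + (10) + (-9) + (13) + (-13)
= 3

3


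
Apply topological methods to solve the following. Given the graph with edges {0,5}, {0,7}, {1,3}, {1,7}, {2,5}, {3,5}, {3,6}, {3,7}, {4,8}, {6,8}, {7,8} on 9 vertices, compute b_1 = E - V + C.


b_1 = E - V + (number of components).
E = 11, V = 9, components = 1.
b_1 = 11 - 9 + 1 = 3

3


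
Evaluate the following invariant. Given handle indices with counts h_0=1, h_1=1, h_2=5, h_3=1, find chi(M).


Handles of index k contribute (-1)^k to chi (same as CW cells).
chi = (1) + (-1) + (5) + (-1) = 4

4


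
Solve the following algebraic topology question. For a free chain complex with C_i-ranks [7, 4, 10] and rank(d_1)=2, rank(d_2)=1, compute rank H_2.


rank H_k = rank(ker d_k) - rank(im d_{k+1}).
rank(ker d_2) = rank(C_2) - rank(d_2) = 10 - 1 = 9.
rank(im d_{2+1}) = 0.
rank H_2 = 9 - 0 = 9

9


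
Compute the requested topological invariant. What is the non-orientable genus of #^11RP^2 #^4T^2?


Since a >= 1, the sum is non-orientable; each T^2 can be replaced by RP^2 # RP^2 (since T^2#RP^2 = 3RP^2).
Total crosscaps k = 11 + 2*4 = 19.
Check via chi: chi = 11*1 + 4*0 - (11+4-1)*2 = -17 = 2 - k = -17. Consistent.

19


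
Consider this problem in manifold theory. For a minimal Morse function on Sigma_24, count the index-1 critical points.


A perfect Morse function has m_k = b_k.
For Sigma_24: b_0=1, b_1=2g=48, b_2=1.
Saddles m_1 = 2g = 48

48


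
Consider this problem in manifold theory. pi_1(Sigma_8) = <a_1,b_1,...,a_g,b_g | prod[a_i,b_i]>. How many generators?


Standard presentation: pi_1(Sigma_g) = <a_1,b_1,...,a_g,b_g | [a_1,b_1]...[a_g,b_g] = 1>.
Number of generators = 2g = 2*8 = 16

16


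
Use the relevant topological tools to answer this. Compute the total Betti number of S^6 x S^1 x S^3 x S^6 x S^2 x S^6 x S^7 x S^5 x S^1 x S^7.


Total Betti number is multiplicative under products.
Each S^d (d>=1) has total Betti number 2.
There are 10 sphere factors.
Total = 2^10 = 1024

1024


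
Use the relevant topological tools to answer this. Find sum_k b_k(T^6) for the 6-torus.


b_k(T^6) = C(6,k), so the sum over k is sum_k C(6,k) = 2^6.
Total = 2^6 = 64

64


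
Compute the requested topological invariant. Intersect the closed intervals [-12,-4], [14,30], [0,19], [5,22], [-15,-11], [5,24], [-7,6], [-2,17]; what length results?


Intersection = [max(a_i), min(b_i)] = [14, -11].
Since 14 > -11, the intersection is empty.
Length = 0

0


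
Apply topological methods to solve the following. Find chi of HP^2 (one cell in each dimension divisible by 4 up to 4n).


HP^2 has one cell in each dimension 0, 4, ..., 4*2 (2+1 cells, all even-dim).
chi = 2 + 1 = 3

3


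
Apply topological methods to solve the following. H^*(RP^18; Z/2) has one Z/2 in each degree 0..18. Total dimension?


H^k(RP^18; Z/2) = Z/2 for each 0 <= k <= 18.
Total dimension = 18 + 1 = 19

19


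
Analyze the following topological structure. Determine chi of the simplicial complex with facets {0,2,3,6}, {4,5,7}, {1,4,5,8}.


Enumerate all faces; f-vector: f_0=9, f_1=14, f_2=9, f_3=2.
chi = sum (-1)^k f_k = 2

2


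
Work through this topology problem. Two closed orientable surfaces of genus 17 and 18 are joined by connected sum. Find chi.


chi(Sigma_17) = 2 - 2*17 = -32
chi(Sigma_18) = 2 - 2*18 = -34
For surfaces: chi(A#B) = chi(A) + chi(B) - 2.
chi = -32 + -34 - 2 = -68

-68


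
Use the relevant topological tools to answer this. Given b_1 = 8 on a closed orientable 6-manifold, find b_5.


Poincare duality for closed orientable n-manifolds: b_k = b_{n-k}.
Here n = 6, so b_5 = b_1 = 8

8


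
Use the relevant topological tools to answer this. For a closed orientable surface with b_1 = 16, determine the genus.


For a closed orientable surface: b_1 = 2g.
16 = 2g
g = 16 / 2 = 8

8


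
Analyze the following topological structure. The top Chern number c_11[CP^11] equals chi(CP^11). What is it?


For any closed oriented manifold, <e(TM),[M]> = chi(M).
chi(CP^11) = 11+1 = 12

12


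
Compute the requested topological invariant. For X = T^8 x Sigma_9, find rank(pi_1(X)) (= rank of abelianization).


pi_1(A x B) = pi_1(A) x pi_1(B); rank of abelianization = b_1.
b_1(T^8) = 8, b_1(Sigma_9) = 2*9 = 18.
b_1(product) = 8 + 18 = 26

26


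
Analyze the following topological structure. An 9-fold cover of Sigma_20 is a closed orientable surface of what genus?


For an n-sheeted cover: chi(E) = n * chi(B).
chi(Sigma_20) = 2 - 2*20 = -38.
chi(E) = 9 * (-38) = -342.
genus(E) = (2 - chi(E))/2 = (2 - (-342))/2 = 344/2 = 172

172


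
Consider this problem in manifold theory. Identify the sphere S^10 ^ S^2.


S^m ^ S^n = S^{m+n}.
k = 10 + 2 = 12

12


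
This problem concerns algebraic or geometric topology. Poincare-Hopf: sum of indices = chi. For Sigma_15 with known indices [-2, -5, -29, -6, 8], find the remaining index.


Poincare-Hopf: sum of indices = chi(M).
chi(Sigma_15) = 2 - 2*15 = -28.
Sum of known indices = -34.
x = chi - (sum known) = -28 - (-34) = 6

6


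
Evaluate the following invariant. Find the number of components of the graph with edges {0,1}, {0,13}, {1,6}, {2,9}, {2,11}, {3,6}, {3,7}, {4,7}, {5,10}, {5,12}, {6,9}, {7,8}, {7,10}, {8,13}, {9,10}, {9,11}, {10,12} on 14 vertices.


Run DFS/union-find over 14 vertices.
V = 14, E = 17.
Number of components = 1

1


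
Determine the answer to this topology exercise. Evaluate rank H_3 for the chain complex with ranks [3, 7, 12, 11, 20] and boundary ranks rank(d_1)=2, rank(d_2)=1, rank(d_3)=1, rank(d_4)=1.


rank H_k = rank(ker d_k) - rank(im d_{k+1}).
rank(ker d_3) = rank(C_3) - rank(d_3) = 11 - 1 = 10.
rank(im d_{3+1}) = 1.
rank H_3 = 10 - 1 = 9

9


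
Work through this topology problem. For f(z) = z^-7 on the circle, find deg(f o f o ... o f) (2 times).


deg(f) = -7. Degree is multiplicative: deg(f^2) = (deg f)^2.
deg(f^2) = (-7)^2 = 49

49


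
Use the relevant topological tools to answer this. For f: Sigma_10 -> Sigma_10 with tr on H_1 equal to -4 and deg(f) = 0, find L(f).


L(f) = tr(f_0*) - tr(f_1*) + tr(f_2*).
= 1 - (-4) + (0)
= 5

5


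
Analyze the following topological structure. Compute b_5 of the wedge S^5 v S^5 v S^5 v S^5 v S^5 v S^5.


For a wedge of spheres, H_k (k>0) is free on one generator per sphere of dimension k.
Spheres of dimension 5: count = 6.
b_5 = 6

6


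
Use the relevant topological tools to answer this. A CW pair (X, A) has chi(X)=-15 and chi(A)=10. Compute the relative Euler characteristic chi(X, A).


Relative Euler characteristic: chi(X, A) = chi(X) - chi(A).
= -15 - (10) = -25

-25


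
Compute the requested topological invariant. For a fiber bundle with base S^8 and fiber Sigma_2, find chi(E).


chi(S^8) = 2 (n even), chi(Sigma_2) = 2 - 2*2 = -2.
chi(E) = 2 * (-2) = -4

-4


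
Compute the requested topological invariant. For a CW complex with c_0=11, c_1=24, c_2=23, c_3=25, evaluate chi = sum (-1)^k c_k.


chi = sum_k (-1)^k c_k.
= (-1)^0*11 + (-1)^1*24 + (-1)^2*23 + (-1)^3*25
= (11) + (-24) + (23) + (-25)
= -15

-15


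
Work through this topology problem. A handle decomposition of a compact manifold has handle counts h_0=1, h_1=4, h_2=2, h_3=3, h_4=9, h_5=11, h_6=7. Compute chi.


Handles of index k contribute (-1)^k to chi (same as CW cells).
chi = (1) + (-4) + (2) + (-3) + (9) + (-11) + (7) = 1

1


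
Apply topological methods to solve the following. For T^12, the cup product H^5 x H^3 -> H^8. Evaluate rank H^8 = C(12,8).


Cup product: H^p x H^q -> H^{p+q}; here p+q = 5+3 = 8.
rank H^k(T^n) = C(n,k).
C(12,8) = 495

495


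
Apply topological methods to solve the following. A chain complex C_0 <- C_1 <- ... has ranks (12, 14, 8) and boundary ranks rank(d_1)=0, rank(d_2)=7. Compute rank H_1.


rank H_k = rank(ker d_k) - rank(im d_{k+1}).
rank(ker d_1) = rank(C_1) - rank(d_1) = 14 - 0 = 14.
rank(im d_{1+1}) = 7.
rank H_1 = 14 - 7 = 7

7


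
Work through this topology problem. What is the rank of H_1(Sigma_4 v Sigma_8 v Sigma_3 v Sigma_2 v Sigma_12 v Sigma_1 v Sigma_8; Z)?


For a wedge X v Y: reduced H_k(X v Y) = H_k(X) + H_k(Y).
Each Sigma_g contributes b_1 = 2g.
b_1 = 8 + 16 + 6 + 4 + 24 + 2 + 16 = 76

76


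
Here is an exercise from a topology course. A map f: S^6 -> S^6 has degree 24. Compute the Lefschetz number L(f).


On S^6: L(f) = tr(f_0*) + (-1)^6 tr(f_6*) = 1 + (-1)^6 * deg(f).
L(f) = 1 + (-1)^6 * 24 = 1 + 24 = 25

25


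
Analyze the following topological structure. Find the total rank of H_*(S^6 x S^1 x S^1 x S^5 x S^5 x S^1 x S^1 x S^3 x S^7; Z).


Total Betti number is multiplicative under products.
Each S^d (d>=1) has total Betti number 2.
There are 9 sphere factors.
Total = 2^9 = 512

512


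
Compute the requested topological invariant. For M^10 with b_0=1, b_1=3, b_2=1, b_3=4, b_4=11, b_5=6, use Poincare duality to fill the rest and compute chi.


By Poincare duality b_k = b_{10-k}, so full Betti numbers: b_0=1, b_1=3, b_2=1, b_3=4, b_4=11, b_5=6, b_6=11, b_7=4, b_8=1, b_9=3, b_10=1.
chi = sum (-1)^k b_k = 6

6


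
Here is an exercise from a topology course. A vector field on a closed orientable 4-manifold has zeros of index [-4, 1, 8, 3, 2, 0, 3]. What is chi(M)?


Poincare-Hopf: chi(M) = sum of indices of zeros.
chi = (-4) + (1) + (8) + (3) + (2) + (0) + (3) = 13

13


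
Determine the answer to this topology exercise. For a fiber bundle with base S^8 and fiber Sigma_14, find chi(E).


chi(S^8) = 2 (n even), chi(Sigma_14) = 2 - 2*14 = -26.
chi(E) = 2 * (-26) = -52

-52


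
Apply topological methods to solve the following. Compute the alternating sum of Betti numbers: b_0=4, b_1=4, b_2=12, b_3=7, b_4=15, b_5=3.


chi = sum_k (-1)^k b_k.
= (4) + (-4) + (12) + (-7) + (15) + (-3)
= 17

17


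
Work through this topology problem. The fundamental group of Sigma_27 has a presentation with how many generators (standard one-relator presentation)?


Standard presentation: pi_1(Sigma_g) = <a_1,b_1,...,a_g,b_g | [a_1,b_1]...[a_g,b_g] = 1>.
Number of generators = 2g = 2*27 = 54

54


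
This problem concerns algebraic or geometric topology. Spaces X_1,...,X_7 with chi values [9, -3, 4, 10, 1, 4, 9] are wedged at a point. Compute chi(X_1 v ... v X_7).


chi(A v B) = chi(A) + chi(B) - 1 (one point identified).
For 7 spaces: chi = (sum chi_i) - (7 - 1).
sum = 34; chi = 34 - 6 = 28

28


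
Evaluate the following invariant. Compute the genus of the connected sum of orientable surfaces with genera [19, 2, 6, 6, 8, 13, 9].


Genus is additive under connected sum of orientable surfaces.
g = 19 + 2 + 6 + 6 + 8 + 13 + 9 = 63

63


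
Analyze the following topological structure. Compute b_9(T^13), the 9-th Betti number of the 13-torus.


By the Kunneth formula, b_k(T^n) = C(n,k).
b_9(T^13) = C(13,9).
C(13,9) = 13!/(9!*4!) = 715

715


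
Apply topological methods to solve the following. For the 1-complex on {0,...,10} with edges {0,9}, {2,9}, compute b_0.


Run DFS/union-find over 11 vertices.
V = 11, E = 2.
Number of components = 9

9


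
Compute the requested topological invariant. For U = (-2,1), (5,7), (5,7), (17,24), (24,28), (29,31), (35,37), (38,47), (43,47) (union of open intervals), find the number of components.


Sort and merge overlapping open intervals.
Merged: (-2,1), (5,7), (17,24), (24,28), (29,31), (35,37), (38,47).
Number of components = 7

7


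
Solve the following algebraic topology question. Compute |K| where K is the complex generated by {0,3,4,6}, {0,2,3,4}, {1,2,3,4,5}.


Each maximal simplex on m vertices has 2^m - 1 nonempty faces.
Take the union (dedupe shared faces).
Total distinct faces = 47

47


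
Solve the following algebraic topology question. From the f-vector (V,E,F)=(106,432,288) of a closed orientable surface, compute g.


chi = V - E + F = 106 - 432 + 288 = -38
For orientable closed surface: chi = 2 - 2g, so g = (2 - chi)/2.
g = (2 - (-38)) / 2 = 40 / 2 = 20

20


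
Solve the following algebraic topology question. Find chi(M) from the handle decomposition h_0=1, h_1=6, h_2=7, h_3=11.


Handles of index k contribute (-1)^k to chi (same as CW cells).
chi = (1) + (-6) + (7) + (-11) = -9

-9


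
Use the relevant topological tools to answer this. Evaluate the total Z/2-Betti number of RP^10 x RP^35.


dim H^*(RP^n; Z/2) = n+1 (one Z/2 in each degree 0..n).
Total Betti number is multiplicative.
Total = (10+1) * (35+1) = 11 * 36 = 396

396


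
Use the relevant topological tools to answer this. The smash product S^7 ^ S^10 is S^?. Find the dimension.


S^m ^ S^n = S^{m+n}.
k = 7 + 10 = 17

17
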